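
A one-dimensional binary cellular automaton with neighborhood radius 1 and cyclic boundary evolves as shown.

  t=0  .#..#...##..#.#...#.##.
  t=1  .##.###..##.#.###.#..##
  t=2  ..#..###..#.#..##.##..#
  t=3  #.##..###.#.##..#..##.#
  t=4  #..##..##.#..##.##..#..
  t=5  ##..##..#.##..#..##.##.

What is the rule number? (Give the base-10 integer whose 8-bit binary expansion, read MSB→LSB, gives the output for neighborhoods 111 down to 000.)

  ###|#  b7=1 t=1,i=5
  ##.|#  b6=1 t=0,i=9
  #.#|.  b5=0 t=0,i=13
  #..|#  b4=1 t=0,i=2
  .##|.  b3=0 t=0,i=8
  .#.|#  b2=1 t=0,i=1
  ..#|.  b1=0 t=0,i=0
  ...|#  b0=1 t=0,i=6
  bits 11010101 = 213

213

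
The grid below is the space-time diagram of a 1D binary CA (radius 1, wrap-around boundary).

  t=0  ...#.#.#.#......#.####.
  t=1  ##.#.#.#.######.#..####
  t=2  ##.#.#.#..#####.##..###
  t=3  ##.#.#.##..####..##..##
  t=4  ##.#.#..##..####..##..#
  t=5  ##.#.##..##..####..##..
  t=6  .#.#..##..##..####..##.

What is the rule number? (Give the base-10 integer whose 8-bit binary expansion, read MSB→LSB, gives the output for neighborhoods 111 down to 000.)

  ###|#  b7=1 t=0,i=19
  ##.|#  b6=1 t=0,i=21
  #.#|.  b5=0 t=0,i=4
  #..|#  b4=1 t=0,i=10
  .##|.  b3=0 t=0,i=18
  .#.|#  b2=1 t=0,i=3
  ..#|.  b1=0 t=0,i=2
  ...|#  b0=1 t=0,i=0
  bits 11010101 = 213

213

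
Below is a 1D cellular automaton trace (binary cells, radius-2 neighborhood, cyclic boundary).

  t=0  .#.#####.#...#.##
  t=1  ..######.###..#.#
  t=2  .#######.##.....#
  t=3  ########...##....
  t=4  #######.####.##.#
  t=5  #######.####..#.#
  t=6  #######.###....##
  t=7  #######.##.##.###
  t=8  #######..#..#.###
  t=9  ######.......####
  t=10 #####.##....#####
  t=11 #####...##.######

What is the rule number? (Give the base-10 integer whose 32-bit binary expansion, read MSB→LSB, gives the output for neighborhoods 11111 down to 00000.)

  #####|#  b31=1 t=0,i=5
  ####.|#  b30=1 t=0,i=6
  ###.#|#  b29=1 t=0,i=7
  ###..|.  b28=0 t=1,i=11
  ##.##|.  b27=0 t=1,i=8
  ##.#.|.  b26=0 t=0,i=0
  ##..#|.  b25=0 t=1,i=12
  ##...|#  b24=1 t=2,i=11
  #.###|#  b23=1 t=0,i=3
  #.##.|.  b22=0 t=0,i=15
  #.#.#|.  b21=0 t=0,i=1
  #.#..|#  b20=1 t=0,i=9
  #..##|#  b19=1 t=1,i=1
  #..#.|.  b18=0 t=1,i=13
  #...#|#  b17=1 t=0,i=11
  #....|#  b16=1 t=2,i=12
  .####|#  b15=1 t=0,i=4
  .###.|#  b14=1 t=1,i=10
  .##.#|#  b13=1 t=0,i=16
  .##..|.  b12=0 t=2,i=10
  .#.##|#  b11=1 t=0,i=2
  .#.#.|.  b10=0 t=1,i=15
  .#..#|.  b9=0 t=1,i=0
  .#...|#  b8=1 t=0,i=10
  ..###|#  b7=1 t=1,i=2
  ..##.|#  b6=1 t=3,i=11
  ..#.#|.  b5=0 t=0,i=13
  ..#..|.  b4=0 t=8,i=9
  ...##|#  b3=1 t=3,i=10
  ...#.|.  b2=0 t=0,i=12
  ....#|.  b1=0 t=2,i=14
  .....|.  b0=0 t=2,i=13
  bits 11100001100110111110100111001000 = 3785091528

3785091528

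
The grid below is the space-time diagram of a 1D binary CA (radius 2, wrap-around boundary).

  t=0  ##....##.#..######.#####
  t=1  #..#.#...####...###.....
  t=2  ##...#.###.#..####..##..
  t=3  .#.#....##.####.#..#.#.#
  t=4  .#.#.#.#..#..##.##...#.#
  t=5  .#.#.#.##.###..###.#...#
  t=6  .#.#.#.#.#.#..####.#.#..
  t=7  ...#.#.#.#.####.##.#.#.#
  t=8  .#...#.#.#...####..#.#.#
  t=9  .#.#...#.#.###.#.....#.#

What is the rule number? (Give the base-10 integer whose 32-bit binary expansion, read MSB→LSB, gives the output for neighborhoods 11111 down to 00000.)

1752912537

  [31] ##### => .  t=0,i=14
  [30] ####. => #  t=0,i=0
  [29] ###.# => #  t=0,i=17
  [28] ###.. => .  t=0,i=1
  [27] ##.## => #  t=0,i=18
  [26] ##.#. => .  t=0,i=8
  [25] ##..# => .  t=2,i=18
  [24] ##... => .  t=0,i=2
  [23] #.### => .  t=0,i=19
  [22] #.##. => #  t=4,i=16
  [21] #.#.# => #  t=3,i=1
  [20] #.#.. => #  t=0,i=9
  [19] #..## => #  t=0,i=11
  [18] #..#. => .  t=1,i=2
  [17] #...# => #  t=1,i=7
  [16] #.... => #  t=0,i=3
  [15] .#### => .  t=0,i=13
  [14] .###. => #  t=1,i=17
  [13] .##.# => .  t=0,i=7
  [12] .##.. => #  t=2,i=1
  [11] .#.## => .  t=2,i=6
  [10] .#.#. => .  t=1,i=4
  [9] .#..# => #  t=0,i=10
  [8] .#... => .  t=1,i=6
  [7] ..### => #  t=0,i=12
  [6] ..##. => .  t=0,i=6
  [5] ..#.# => .  t=1,i=3
  [4] ..#.. => #  t=1,i=0
  [3] ...## => #  t=0,i=5
  [2] ...#. => .  t=1,i=23
  [1] ....# => .  t=0,i=4
  [0] ..... => #  t=1,i=21
  bits 01101000011110110101001010011001 = 1752912537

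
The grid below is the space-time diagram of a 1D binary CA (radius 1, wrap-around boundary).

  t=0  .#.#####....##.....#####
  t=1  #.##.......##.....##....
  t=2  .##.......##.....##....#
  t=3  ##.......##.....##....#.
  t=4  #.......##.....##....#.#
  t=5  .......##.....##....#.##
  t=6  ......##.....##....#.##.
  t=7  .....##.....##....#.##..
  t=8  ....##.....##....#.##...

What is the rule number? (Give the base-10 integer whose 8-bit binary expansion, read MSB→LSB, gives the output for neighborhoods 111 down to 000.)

42

  ###|.  b7=0 t=0,i=4
  ##.|.  b6=0 t=0,i=7
  #.#|#  b5=1 t=0,i=0
  #..|.  b4=0 t=0,i=8
  .##|#  b3=1 t=0,i=3
  .#.|.  b2=0 t=0,i=1
  ..#|#  b1=1 t=0,i=11
  ...|.  b0=0 t=0,i=9
  bits 00101010 = 42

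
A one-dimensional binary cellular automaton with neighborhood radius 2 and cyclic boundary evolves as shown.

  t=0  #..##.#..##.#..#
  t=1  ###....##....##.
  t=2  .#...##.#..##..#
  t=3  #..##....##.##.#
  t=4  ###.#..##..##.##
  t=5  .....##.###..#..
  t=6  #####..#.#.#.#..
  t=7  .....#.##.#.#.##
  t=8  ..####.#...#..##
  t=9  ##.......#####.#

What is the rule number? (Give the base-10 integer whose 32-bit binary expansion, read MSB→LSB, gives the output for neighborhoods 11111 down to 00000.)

  ##### -> .   bit 31 = 0  t=4,i=0
  ####. -> .   bit 30 = 0  t=4,i=1
  ###.# -> .   bit 29 = 0  t=4,i=2
  ###.. -> .   bit 28 = 0  t=1,i=2
  ##.## -> #   bit 27 = 1  t=1,i=15
  ##.#. -> .   bit 26 = 0  t=0,i=5
  ##..# -> #   bit 25 = 1  t=0,i=1
  ##... -> .   bit 24 = 0  t=1,i=3
  #.### -> .   bit 23 = 0  t=1,i=0
  #.##. -> #   bit 22 = 1  t=3,i=12
  #.#.# -> .   bit 21 = 0  t=6,i=9
  #.#.. -> .   bit 20 = 0  t=0,i=6
  #..## -> #   bit 19 = 1  t=0,i=2
  #..#. -> .   bit 18 = 0  t=2,i=14
  #...# -> #   bit 17 = 1  t=2,i=3
  #.... -> .   bit 16 = 0  t=1,i=4
  .#### -> .   bit 15 = 0  t=4,i=15
  .###. -> #   bit 14 = 1  t=1,i=1
  .##.# -> .   bit 13 = 0  t=0,i=4
  .##.. -> #   bit 12 = 1  t=0,i=0
  .#.## -> .   bit 11 = 0  t=7,i=6
  .#.#. -> #   bit 10 = 1  t=2,i=0
  .#..# -> #   bit 9 = 1  t=0,i=7
  .#... -> .   bit 8 = 0  t=2,i=2
  ..### -> .   bit 7 = 0  t=6,i=0
  ..##. -> .   bit 6 = 0  t=0,i=3
  ..#.# -> #   bit 5 = 1  t=2,i=15
  ..#.. -> #   bit 4 = 1  t=5,i=13
  ...## -> #   bit 3 = 1  t=1,i=6
  ...#. -> #   bit 2 = 1  t=7,i=4
  ....# -> #   bit 1 = 1  t=1,i=5
  ..... -> #   bit 0 = 1  t=5,i=0
  bits 00001010010010100101011000111111 = 172643903

172643903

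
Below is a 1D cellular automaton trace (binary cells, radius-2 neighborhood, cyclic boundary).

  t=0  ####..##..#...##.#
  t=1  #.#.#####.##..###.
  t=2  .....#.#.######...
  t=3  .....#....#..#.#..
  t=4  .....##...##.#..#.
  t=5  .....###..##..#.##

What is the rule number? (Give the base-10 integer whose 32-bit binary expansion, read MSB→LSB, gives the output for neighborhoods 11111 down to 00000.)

  #####|.  b31=0 t=0,i=1
  ####.|#  b30=1 t=0,i=2
  ###.#|.  b29=0 t=1,i=8
  ###..|.  b28=0 t=0,i=3
  ##.##|#  b27=1 t=0,i=16
  ##.#.|.  b26=0 t=1,i=17
  ##..#|#  b25=1 t=0,i=4
  ##...|#  b24=1 t=2,i=15
  #.###|.  b23=0 t=0,i=17
  #.##.|#  b22=1 t=1,i=10
  #.#.#|.  b21=0 t=1,i=0
  #.#..|.  b20=0 t=3,i=15
  #..##|#  b19=1 t=0,i=5
  #..#.|.  b18=0 t=0,i=9
  #...#|.  b17=0 t=0,i=12
  #....|.  b16=0 t=2,i=16
  .####|#  b15=1 t=0,i=0
  .###.|.  b14=0 t=1,i=15
  .##.#|#  b13=1 t=0,i=15
  .##..|#  b12=1 t=0,i=7
  .#.##|.  b11=0 t=1,i=3
  .#.#.|.  b10=0 t=1,i=1
  .#..#|#  b9=1 t=3,i=11
  .#...|#  b8=1 t=0,i=11
  ..###|#  b7=1 t=1,i=14
  ..##.|#  b6=1 t=0,i=6
  ..#.#|#  b5=1 t=2,i=5
  ..#..|#  b4=1 t=0,i=10
  ...##|.  b3=0 t=0,i=13
  ...#.|.  b2=0 t=2,i=4
  ....#|.  b1=0 t=2,i=3
  .....|.  b0=0 t=2,i=0
  bits 01001011010010001011001111110000 = 1263055856

1263055856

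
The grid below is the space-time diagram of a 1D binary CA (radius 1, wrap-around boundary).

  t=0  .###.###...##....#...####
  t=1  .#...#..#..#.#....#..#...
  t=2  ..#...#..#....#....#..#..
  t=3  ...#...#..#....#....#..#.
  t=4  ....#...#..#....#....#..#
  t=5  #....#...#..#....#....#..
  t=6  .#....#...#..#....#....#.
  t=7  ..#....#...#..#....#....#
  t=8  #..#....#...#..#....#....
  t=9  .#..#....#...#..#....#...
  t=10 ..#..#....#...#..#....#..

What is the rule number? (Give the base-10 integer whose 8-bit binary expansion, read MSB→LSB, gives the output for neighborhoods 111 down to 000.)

  [7] ### => .  t=0,i=2
  [6] ##. => .  t=0,i=3
  [5] #.# => .  t=0,i=0
  [4] #.. => #  t=0,i=8
  [3] .## => #  t=0,i=1
  [2] .#. => .  t=0,i=17
  [1] ..# => .  t=0,i=10
  [0] ... => .  t=0,i=9
  bits 00011000 = 24

24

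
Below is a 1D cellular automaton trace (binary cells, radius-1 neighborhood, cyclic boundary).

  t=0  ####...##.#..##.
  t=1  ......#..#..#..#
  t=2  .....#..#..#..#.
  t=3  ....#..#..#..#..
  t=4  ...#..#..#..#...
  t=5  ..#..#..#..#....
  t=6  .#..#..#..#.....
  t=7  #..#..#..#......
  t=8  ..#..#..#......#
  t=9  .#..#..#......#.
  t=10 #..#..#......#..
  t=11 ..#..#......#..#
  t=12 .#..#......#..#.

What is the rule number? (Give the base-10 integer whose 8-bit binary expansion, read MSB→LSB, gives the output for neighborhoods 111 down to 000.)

34

  [7] ### => .  t=0,i=1
  [6] ##. => .  t=0,i=3
  [5] #.# => #  t=0,i=9
  [4] #.. => .  t=0,i=4
  [3] .## => .  t=0,i=0
  [2] .#. => .  t=0,i=10
  [1] ..# => #  t=0,i=6
  [0] ... => .  t=0,i=5
  bits 00100010 = 34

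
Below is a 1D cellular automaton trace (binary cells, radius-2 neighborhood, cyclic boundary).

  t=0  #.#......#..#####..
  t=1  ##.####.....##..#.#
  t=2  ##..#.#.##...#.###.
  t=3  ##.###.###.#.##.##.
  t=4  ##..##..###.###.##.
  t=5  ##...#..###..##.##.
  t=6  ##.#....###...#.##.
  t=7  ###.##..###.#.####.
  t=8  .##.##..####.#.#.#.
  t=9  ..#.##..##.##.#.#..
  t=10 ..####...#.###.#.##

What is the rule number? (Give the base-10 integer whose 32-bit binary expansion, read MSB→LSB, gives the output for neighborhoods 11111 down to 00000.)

877133217

  #####|.  b31=0 t=0,i=14
  ####.|.  b30=0 t=0,i=15
  ###.#|#  b29=1 t=1,i=1
  ###..|#  b28=1 t=0,i=16
  ##.##|.  b27=0 t=1,i=2
  ##.#.|#  b26=1 t=3,i=10
  ##..#|.  b25=0 t=0,i=17
  ##...|.  b24=0 t=1,i=7
  #.###|.  b23=0 t=1,i=3
  #.##.|#  b22=1 t=2,i=0
  #.#.#|.  b21=0 t=2,i=6
  #.#..|.  b20=0 t=0,i=2
  #..##|.  b19=0 t=0,i=11
  #..#.|#  b18=1 t=0,i=18
  #...#|#  b17=1 t=2,i=11
  #....|#  b16=1 t=0,i=4
  .####|#  b15=1 t=0,i=13
  .###.|#  b14=1 t=1,i=0
  .##.#|#  b13=1 t=3,i=1
  .##..|#  b12=1 t=1,i=13
  .#.##|#  b11=1 t=1,i=17
  .#.#.|#  b10=1 t=0,i=1
  .#..#|.  b9=0 t=0,i=10
  .#...|#  b8=1 t=0,i=3
  ..###|#  b7=1 t=0,i=12
  ..##.|.  b6=0 t=1,i=12
  ..#.#|#  b5=1 t=0,i=0
  ..#..|.  b4=0 t=0,i=9
  ...##|.  b3=0 t=1,i=11
  ...#.|.  b2=0 t=0,i=8
  ....#|.  b1=0 t=0,i=7
  .....|#  b0=1 t=0,i=5
  bits 00110100010001111111110110100001 = 877133217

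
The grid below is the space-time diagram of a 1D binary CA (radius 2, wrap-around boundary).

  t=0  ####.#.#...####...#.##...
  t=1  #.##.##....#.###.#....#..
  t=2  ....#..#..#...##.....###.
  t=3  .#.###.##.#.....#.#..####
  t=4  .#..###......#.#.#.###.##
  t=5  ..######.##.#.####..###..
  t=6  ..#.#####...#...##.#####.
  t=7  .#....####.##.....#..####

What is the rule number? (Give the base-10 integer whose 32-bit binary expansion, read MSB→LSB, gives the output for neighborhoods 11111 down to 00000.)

  ##### -> #   bit 31 = 1  t=5,i=4
  ####. -> #   bit 30 = 1  t=0,i=2
  ###.# -> #   bit 29 = 1  t=0,i=3
  ###.. -> #   bit 28 = 1  t=0,i=14
  ##.## -> #   bit 27 = 1  t=1,i=4
  ##.#. -> .   bit 26 = 0  t=0,i=4
  ##..# -> .   bit 25 = 0  t=5,i=18
  ##... -> #   bit 24 = 1  t=0,i=15
  #.### -> .   bit 23 = 0  t=1,i=13
  #.##. -> .   bit 22 = 0  t=0,i=20
  #.#.# -> #   bit 21 = 1  t=0,i=5
  #.#.. -> .   bit 20 = 0  t=0,i=7
  #..## -> #   bit 19 = 1  t=3,i=20
  #..#. -> .   bit 18 = 0  t=1,i=24
  #...# -> .   bit 17 = 0  t=0,i=9
  #.... -> .   bit 16 = 0  t=1,i=8
  .#### -> .   bit 15 = 0  t=0,i=1
  .###. -> #   bit 14 = 1  t=1,i=14
  .##.# -> .   bit 13 = 0  t=1,i=3
  .##.. -> .   bit 12 = 0  t=0,i=21
  .#.## -> .   bit 11 = 0  t=0,i=19
  .#.#. -> #   bit 10 = 1  t=0,i=6
  .#..# -> #   bit 9 = 1  t=1,i=23
  .#... -> .   bit 8 = 0  t=0,i=8
  ..### -> #   bit 7 = 1  t=0,i=0
  ..##. -> .   bit 6 = 0  t=2,i=14
  ..#.# -> .   bit 5 = 0  t=0,i=18
  ..#.. -> #   bit 4 = 1  t=1,i=22
  ...## -> .   bit 3 = 0  t=0,i=10
  ...#. -> #   bit 2 = 1  t=0,i=17
  ....# -> .   bit 1 = 0  t=1,i=9
  ..... -> #   bit 0 = 1  t=2,i=1
  bits 11111001001010000100011010010101 = 4180166293

4180166293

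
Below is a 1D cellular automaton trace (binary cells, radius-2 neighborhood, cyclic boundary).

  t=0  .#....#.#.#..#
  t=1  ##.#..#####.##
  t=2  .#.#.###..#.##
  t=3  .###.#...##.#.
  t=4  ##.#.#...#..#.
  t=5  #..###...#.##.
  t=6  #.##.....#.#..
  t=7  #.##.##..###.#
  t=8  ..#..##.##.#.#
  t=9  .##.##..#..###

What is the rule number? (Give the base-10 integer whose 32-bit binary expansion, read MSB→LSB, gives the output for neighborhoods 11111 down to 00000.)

  [31] ##### => .  t=1,i=8
  [30] ####. => .  t=1,i=0
  [29] ###.# => #  t=1,i=1
  [28] ###.. => .  t=2,i=7
  [27] ##.## => .  t=1,i=11
  [26] ##.#. => .  t=1,i=2
  [25] ##..# => .  t=2,i=8
  [24] ##... => .  t=5,i=6
  [23] #.### => #  t=1,i=12
  [22] #.##. => #  t=2,i=12
  [21] #.#.# => #  t=0,i=8
  [20] #.#.. => #  t=0,i=1
  [19] #..## => #  t=1,i=5
  [18] #..#. => #  t=0,i=12
  [17] #...# => .  t=3,i=7
  [16] #.... => #  t=0,i=3
  [15] .#### => #  t=1,i=7
  [14] .###. => .  t=2,i=6
  [13] .##.# => .  t=2,i=13
  [12] .##.. => #  t=6,i=3
  [11] .#.## => .  t=2,i=4
  [10] .#.#. => #  t=0,i=0
  [9] .#..# => .  t=0,i=11
  [8] .#... => .  t=0,i=2
  [7] ..### => #  t=1,i=6
  [6] ..##. => #  t=3,i=9
  [5] ..#.# => #  t=0,i=6
  [4] ..#.. => #  t=4,i=9
  [3] ...## => .  t=3,i=8
  [2] ...#. => .  t=0,i=5
  [1] ....# => .  t=0,i=4
  [0] ..... => #  t=6,i=6
  bits 00100000111111011001010011110001 = 553489649

553489649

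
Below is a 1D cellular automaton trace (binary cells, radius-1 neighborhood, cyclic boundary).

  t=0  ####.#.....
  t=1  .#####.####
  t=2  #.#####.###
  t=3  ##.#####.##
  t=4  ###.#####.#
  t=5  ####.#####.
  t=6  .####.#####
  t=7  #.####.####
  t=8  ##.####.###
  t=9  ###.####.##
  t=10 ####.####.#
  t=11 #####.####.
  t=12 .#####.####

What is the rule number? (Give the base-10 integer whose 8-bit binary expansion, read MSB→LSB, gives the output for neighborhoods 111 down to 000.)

231

  ### -> #   bit 7 = 1  t=0,i=1
  ##. -> #   bit 6 = 1  t=0,i=3
  #.# -> #   bit 5 = 1  t=0,i=4
  #.. -> .   bit 4 = 0  t=0,i=6
  .## -> .   bit 3 = 0  t=0,i=0
  .#. -> #   bit 2 = 1  t=0,i=5
  ..# -> #   bit 1 = 1  t=0,i=10
  ... -> #   bit 0 = 1  t=0,i=7
  bits 11100111 = 231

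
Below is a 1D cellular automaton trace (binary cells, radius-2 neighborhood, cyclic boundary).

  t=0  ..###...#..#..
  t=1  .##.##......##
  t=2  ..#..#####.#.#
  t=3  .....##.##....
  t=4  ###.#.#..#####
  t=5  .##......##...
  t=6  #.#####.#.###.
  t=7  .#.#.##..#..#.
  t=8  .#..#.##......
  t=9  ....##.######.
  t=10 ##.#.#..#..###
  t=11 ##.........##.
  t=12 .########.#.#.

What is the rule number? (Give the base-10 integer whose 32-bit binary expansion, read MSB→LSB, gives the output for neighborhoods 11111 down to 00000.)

  #####|.  b31=0 t=2,i=7
  ####.|#  b30=1 t=2,i=8
  ###.#|#  b29=1 t=2,i=9
  ###..|#  b28=1 t=0,i=4
  ##.##|.  b27=0 t=1,i=0
  ##.#.|.  b26=0 t=2,i=10
  ##..#|#  b25=1 t=7,i=7
  ##...|#  b24=1 t=0,i=5
  #.###|.  b23=0 t=6,i=2
  #.##.|.  b22=0 t=1,i=1
  #.#.#|.  b21=0 t=2,i=11
  #.#..|.  b20=0 t=2,i=13
  #..##|.  b19=0 t=2,i=4
  #..#.|.  b18=0 t=0,i=10
  #...#|.  b17=0 t=0,i=6
  #....|#  b16=1 t=0,i=13
  .####|#  b15=1 t=2,i=6
  .###.|.  b14=0 t=0,i=3
  .##.#|#  b13=1 t=1,i=2
  .##..|#  b12=1 t=1,i=5
  .#.##|#  b11=1 t=6,i=1
  .#.#.|.  b10=0 t=2,i=12
  .#..#|.  b9=0 t=0,i=9
  .#...|#  b8=1 t=0,i=12
  ..###|#  b7=1 t=0,i=2
  ..##.|.  b6=0 t=1,i=12
  ..#.#|#  b5=1 t=7,i=1
  ..#..|.  b4=0 t=0,i=8
  ...##|#  b3=1 t=0,i=1
  ...#.|.  b2=0 t=0,i=7
  ....#|.  b1=0 t=0,i=0
  .....|#  b0=1 t=1,i=8
  bits 01110011000000011011100110101001 = 1929492905

1929492905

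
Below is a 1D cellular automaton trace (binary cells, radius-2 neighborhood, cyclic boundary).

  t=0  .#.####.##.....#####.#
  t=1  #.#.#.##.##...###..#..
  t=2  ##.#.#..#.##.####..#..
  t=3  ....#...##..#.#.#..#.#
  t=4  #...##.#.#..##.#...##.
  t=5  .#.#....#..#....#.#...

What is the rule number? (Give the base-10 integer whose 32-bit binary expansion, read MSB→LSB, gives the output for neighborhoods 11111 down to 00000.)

  nb #####: next=.  (t=0,i=17, bit31=0)
  nb ####.: next=.  (t=0,i=5, bit30=0)
  nb ###.#: next=#  (t=0,i=6, bit29=1)
  nb ###..: next=#  (t=1,i=16, bit28=1)
  nb ##.##: next=#  (t=0,i=7, bit27=1)
  nb ##.#.: next=.  (t=0,i=20, bit26=0)
  nb ##..#: next=.  (t=1,i=17, bit25=0)
  nb ##...: next=#  (t=0,i=10, bit24=1)
  nb #.###: next=.  (t=0,i=3, bit23=0)
  nb #.##.: next=.  (t=0,i=8, bit22=0)
  nb #.#.#: next=.  (t=0,i=1, bit21=0)
  nb #.#..: next=.  (t=2,i=5, bit20=0)
  nb #..##: next=#  (t=2,i=21, bit19=1)
  nb #..#.: next=.  (t=1,i=18, bit18=0)
  nb #...#: next=.  (t=1,i=12, bit17=0)
  nb #....: next=.  (t=0,i=11, bit16=0)
  nb .####: next=#  (t=0,i=4, bit15=1)
  nb .###.: next=#  (t=1,i=15, bit14=1)
  nb .##.#: next=.  (t=1,i=7, bit13=0)
  nb .##..: next=#  (t=0,i=9, bit12=1)
  nb .#.##: next=#  (t=0,i=2, bit11=1)
  nb .#.#.: next=#  (t=0,i=0, bit10=1)
  nb .#..#: next=.  (t=1,i=20, bit9=0)
  nb .#...: next=#  (t=3,i=0, bit8=1)
  nb ..###: next=#  (t=0,i=15, bit7=1)
  nb ..##.: next=.  (t=2,i=0, bit6=0)
  nb ..#.#: next=#  (t=1,i=0, bit5=1)
  nb ..#..: next=#  (t=1,i=19, bit4=1)
  nb ...##: next=#  (t=0,i=14, bit3=1)
  nb ...#.: next=.  (t=3,i=3, bit2=0)
  nb ....#: next=.  (t=0,i=13, bit1=0)
  nb .....: next=.  (t=0,i=12, bit0=0)
  bits 00111001000010001101110110111000 = 956882360

956882360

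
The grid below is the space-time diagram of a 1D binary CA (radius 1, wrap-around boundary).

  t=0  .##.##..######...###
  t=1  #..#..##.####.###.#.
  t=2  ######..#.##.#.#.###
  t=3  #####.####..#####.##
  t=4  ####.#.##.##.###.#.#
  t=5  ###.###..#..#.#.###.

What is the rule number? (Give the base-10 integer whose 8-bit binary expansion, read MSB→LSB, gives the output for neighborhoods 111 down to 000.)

183

  nb ###: next=#  (t=0,i=9, bit7=1)
  nb ##.: next=.  (t=0,i=2, bit6=0)
  nb #.#: next=#  (t=0,i=0, bit5=1)
  nb #..: next=#  (t=0,i=6, bit4=1)
  nb .##: next=.  (t=0,i=1, bit3=0)
  nb .#.: next=#  (t=1,i=0, bit2=1)
  nb ..#: next=#  (t=0,i=7, bit1=1)
  nb ...: next=#  (t=0,i=15, bit0=1)
  bits 10110111 = 183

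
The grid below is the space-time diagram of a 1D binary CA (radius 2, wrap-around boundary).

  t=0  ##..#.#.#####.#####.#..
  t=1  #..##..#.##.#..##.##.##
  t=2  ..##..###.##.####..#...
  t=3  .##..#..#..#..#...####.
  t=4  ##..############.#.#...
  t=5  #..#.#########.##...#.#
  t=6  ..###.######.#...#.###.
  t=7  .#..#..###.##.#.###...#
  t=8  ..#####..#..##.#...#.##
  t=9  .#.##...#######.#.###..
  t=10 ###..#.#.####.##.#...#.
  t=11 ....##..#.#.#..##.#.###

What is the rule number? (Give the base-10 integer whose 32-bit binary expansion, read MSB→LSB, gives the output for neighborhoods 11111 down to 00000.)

  [31] ##### => #  t=0,i=10
  [30] ####. => .  t=0,i=11
  [29] ###.# => #  t=0,i=12
  [28] ###.. => .  t=1,i=0
  [27] ##.## => .  t=0,i=13
  [26] ##.#. => #  t=0,i=19
  [25] ##..# => .  t=0,i=2
  [24] ##... => #  t=5,i=17
  [23] #.### => .  t=0,i=8
  [22] #.##. => .  t=1,i=9
  [21] #.#.# => .  t=0,i=6
  [20] #.#.. => .  t=0,i=20
  [19] #..## => #  t=0,i=22
  [18] #..#. => #  t=0,i=3
  [17] #...# => .  t=3,i=16
  [16] #.... => #  t=2,i=21
  [15] .#### => #  t=0,i=9
  [14] .###. => .  t=1,i=22
  [13] .##.# => #  t=1,i=10
  [12] .##.. => .  t=0,i=1
  [11] .#.## => #  t=0,i=7
  [10] .#.#. => .  t=0,i=5
  [9] .#..# => #  t=0,i=21
  [8] .#... => #  t=2,i=20
  [7] ..### => .  t=2,i=6
  [6] ..##. => #  t=0,i=0
  [5] ..#.# => #  t=0,i=4
  [4] ..#.. => #  t=2,i=19
  [3] ...## => #  t=2,i=1
  [2] ...#. => #  t=5,i=19
  [1] ....# => .  t=2,i=0
  [0] ..... => .  t=2,i=22
  bits 10100101000011011010101101111100 = 2769136508

2769136508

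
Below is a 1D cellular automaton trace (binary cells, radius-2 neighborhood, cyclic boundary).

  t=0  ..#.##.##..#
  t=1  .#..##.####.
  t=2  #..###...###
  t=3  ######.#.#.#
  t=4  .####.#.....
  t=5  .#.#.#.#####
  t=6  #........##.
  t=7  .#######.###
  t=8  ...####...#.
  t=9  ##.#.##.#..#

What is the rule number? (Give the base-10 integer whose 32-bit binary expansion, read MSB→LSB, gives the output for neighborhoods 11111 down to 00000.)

3595530691

  nb #####: next=#  (t=3,i=1, bit31=1)
  nb ####.: next=#  (t=1,i=9, bit30=1)
  nb ###.#: next=.  (t=3,i=5, bit29=0)
  nb ###..: next=#  (t=1,i=10, bit28=1)
  nb ##.##: next=.  (t=0,i=6, bit27=0)
  nb ##.#.: next=#  (t=3,i=6, bit26=1)
  nb ##..#: next=#  (t=0,i=9, bit25=1)
  nb ##...: next=.  (t=2,i=6, bit24=0)
  nb #.###: next=.  (t=1,i=7, bit23=0)
  nb #.##.: next=#  (t=0,i=4, bit22=1)
  nb #.#.#: next=.  (t=3,i=7, bit21=0)
  nb #.#..: next=.  (t=4,i=6, bit20=0)
  nb #..##: next=#  (t=1,i=3, bit19=1)
  nb #..#.: next=#  (t=0,i=1, bit18=1)
  nb #...#: next=#  (t=2,i=7, bit17=1)
  nb #....: next=#  (t=4,i=8, bit16=1)
  nb .####: next=.  (t=1,i=8, bit15=0)
  nb .###.: next=#  (t=2,i=4, bit14=1)
  nb .##.#: next=#  (t=0,i=5, bit13=1)
  nb .##..: next=#  (t=0,i=8, bit12=1)
  nb .#.##: next=.  (t=0,i=3, bit11=0)
  nb .#.#.: next=.  (t=3,i=8, bit10=0)
  nb .#..#: next=.  (t=0,i=0, bit9=0)
  nb .#...: next=#  (t=4,i=7, bit8=1)
  nb ..###: next=#  (t=2,i=3, bit7=1)
  nb ..##.: next=#  (t=1,i=4, bit6=1)
  nb ..#.#: next=.  (t=0,i=2, bit5=0)
  nb ..#..: next=.  (t=0,i=11, bit4=0)
  nb ...##: next=.  (t=2,i=8, bit3=0)
  nb ...#.: next=.  (t=8,i=9, bit2=0)
  nb ....#: next=#  (t=4,i=11, bit1=1)
  nb .....: next=#  (t=4,i=9, bit0=1)
  bits 11010110010011110111000111000011 = 3595530691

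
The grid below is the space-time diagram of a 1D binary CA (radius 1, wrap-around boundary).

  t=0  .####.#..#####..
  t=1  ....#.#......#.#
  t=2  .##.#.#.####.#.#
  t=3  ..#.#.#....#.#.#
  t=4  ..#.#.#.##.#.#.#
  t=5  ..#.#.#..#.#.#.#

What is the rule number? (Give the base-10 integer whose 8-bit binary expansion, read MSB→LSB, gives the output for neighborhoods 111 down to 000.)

69

  ###|.  b7=0 t=0,i=2
  ##.|#  b6=1 t=0,i=4
  #.#|.  b5=0 t=0,i=5
  #..|.  b4=0 t=0,i=7
  .##|.  b3=0 t=0,i=1
  .#.|#  b2=1 t=0,i=6
  ..#|.  b1=0 t=0,i=0
  ...|#  b0=1 t=0,i=15
  bits 01000101 = 69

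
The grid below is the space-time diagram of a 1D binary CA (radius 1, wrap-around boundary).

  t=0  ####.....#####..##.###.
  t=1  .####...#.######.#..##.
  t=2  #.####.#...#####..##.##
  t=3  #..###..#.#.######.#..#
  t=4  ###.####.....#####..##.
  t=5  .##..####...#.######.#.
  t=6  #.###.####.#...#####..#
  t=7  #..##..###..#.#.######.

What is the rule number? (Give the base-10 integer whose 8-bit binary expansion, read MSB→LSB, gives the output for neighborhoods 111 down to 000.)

210

  nb ###: next=#  (t=0,i=1, bit7=1)
  nb ##.: next=#  (t=0,i=3, bit6=1)
  nb #.#: next=.  (t=0,i=18, bit5=0)
  nb #..: next=#  (t=0,i=4, bit4=1)
  nb .##: next=.  (t=0,i=0, bit3=0)
  nb .#.: next=.  (t=1,i=8, bit2=0)
  nb ..#: next=#  (t=0,i=8, bit1=1)
  nb ...: next=.  (t=0,i=5, bit0=0)
  bits 11010010 = 210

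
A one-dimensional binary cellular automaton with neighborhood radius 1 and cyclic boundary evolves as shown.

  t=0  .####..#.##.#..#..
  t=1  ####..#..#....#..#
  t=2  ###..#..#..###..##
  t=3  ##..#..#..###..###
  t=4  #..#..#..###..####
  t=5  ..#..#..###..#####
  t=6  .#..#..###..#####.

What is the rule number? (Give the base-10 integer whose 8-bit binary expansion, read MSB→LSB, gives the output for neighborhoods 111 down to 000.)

  ###|#  b7=1 t=0,i=2
  ##.|.  b6=0 t=0,i=4
  #.#|.  b5=0 t=0,i=8
  #..|.  b4=0 t=0,i=5
  .##|#  b3=1 t=0,i=1
  .#.|.  b2=0 t=0,i=7
  ..#|#  b1=1 t=0,i=0
  ...|#  b0=1 t=0,i=17
  bits 10001011 = 139

139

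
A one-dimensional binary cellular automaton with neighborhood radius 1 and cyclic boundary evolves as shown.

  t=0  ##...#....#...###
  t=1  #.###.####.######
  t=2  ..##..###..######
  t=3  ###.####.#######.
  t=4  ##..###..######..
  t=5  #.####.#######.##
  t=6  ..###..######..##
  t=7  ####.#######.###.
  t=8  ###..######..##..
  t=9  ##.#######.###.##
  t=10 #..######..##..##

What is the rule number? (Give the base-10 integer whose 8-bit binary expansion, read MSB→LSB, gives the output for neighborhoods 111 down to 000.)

  nb ###: next=#  (t=0,i=0, bit7=1)
  nb ##.: next=.  (t=0,i=1, bit6=0)
  nb #.#: next=.  (t=1,i=1, bit5=0)
  nb #..: next=#  (t=0,i=2, bit4=1)
  nb .##: next=#  (t=0,i=14, bit3=1)
  nb .#.: next=.  (t=0,i=5, bit2=0)
  nb ..#: next=#  (t=0,i=4, bit1=1)
  nb ...: next=#  (t=0,i=3, bit0=1)
  bits 10011011 = 155

155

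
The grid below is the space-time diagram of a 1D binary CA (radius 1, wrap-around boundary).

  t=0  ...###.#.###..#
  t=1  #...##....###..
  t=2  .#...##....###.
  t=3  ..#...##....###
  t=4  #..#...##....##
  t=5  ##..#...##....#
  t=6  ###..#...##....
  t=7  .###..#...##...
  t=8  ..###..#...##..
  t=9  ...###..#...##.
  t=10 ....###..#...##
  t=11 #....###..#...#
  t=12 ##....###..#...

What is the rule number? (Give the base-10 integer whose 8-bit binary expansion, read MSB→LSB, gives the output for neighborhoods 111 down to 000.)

208

  [7] ### => #  t=0,i=4
  [6] ##. => #  t=0,i=5
  [5] #.# => .  t=0,i=6
  [4] #.. => #  t=0,i=0
  [3] .## => .  t=0,i=3
  [2] .#. => .  t=0,i=7
  [1] ..# => .  t=0,i=2
  [0] ... => .  t=0,i=1
  bits 11010000 = 208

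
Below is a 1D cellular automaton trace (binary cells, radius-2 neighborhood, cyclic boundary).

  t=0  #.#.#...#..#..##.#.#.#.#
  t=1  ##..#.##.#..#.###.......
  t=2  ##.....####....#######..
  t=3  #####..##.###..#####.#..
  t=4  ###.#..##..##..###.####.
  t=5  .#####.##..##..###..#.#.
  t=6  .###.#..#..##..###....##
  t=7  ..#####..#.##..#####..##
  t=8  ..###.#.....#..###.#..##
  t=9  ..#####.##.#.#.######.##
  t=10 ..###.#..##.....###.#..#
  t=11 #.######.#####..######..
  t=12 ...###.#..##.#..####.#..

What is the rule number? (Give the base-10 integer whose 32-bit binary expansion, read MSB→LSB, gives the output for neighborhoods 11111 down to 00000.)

  nb #####: next=#  (t=2,i=17, bit31=1)
  nb ####.: next=.  (t=2,i=9, bit30=0)
  nb ###.#: next=#  (t=3,i=19, bit29=1)
  nb ###..: next=#  (t=1,i=16, bit28=1)
  nb ##.##: next=.  (t=3,i=9, bit27=0)
  nb ##.#.: next=#  (t=0,i=1, bit26=1)
  nb ##..#: next=.  (t=1,i=2, bit25=0)
  nb ##...: next=#  (t=1,i=17, bit24=1)
  nb #.###: next=.  (t=1,i=14, bit23=0)
  nb #.##.: next=.  (t=0,i=23, bit22=0)
  nb #.#.#: next=.  (t=0,i=2, bit21=0)
  nb #.#..: next=#  (t=0,i=4, bit20=1)
  nb #..##: next=.  (t=0,i=13, bit19=0)
  nb #..#.: next=.  (t=0,i=10, bit18=0)
  nb #...#: next=#  (t=0,i=6, bit17=1)
  nb #....: next=#  (t=1,i=18, bit16=1)
  nb .####: next=#  (t=2,i=8, bit15=1)
  nb .###.: next=#  (t=1,i=15, bit14=1)
  nb .##.#: next=#  (t=0,i=0, bit13=1)
  nb .##..: next=#  (t=1,i=1, bit12=1)
  nb .#.##: next=.  (t=0,i=22, bit11=0)
  nb .#.#.: next=.  (t=0,i=3, bit10=0)
  nb .#..#: next=#  (t=0,i=9, bit9=1)
  nb .#...: next=.  (t=0,i=5, bit8=0)
  nb ..###: next=#  (t=2,i=7, bit7=1)
  nb ..##.: next=#  (t=0,i=14, bit6=1)
  nb ..#.#: next=.  (t=1,i=4, bit5=0)
  nb ..#..: next=.  (t=0,i=8, bit4=0)
  nb ...##: next=.  (t=1,i=23, bit3=0)
  nb ...#.: next=#  (t=0,i=7, bit2=1)
  nb ....#: next=.  (t=1,i=22, bit1=0)
  nb .....: next=#  (t=1,i=19, bit0=1)
  bits 10110101000100111111001011000101 = 3037983429

3037983429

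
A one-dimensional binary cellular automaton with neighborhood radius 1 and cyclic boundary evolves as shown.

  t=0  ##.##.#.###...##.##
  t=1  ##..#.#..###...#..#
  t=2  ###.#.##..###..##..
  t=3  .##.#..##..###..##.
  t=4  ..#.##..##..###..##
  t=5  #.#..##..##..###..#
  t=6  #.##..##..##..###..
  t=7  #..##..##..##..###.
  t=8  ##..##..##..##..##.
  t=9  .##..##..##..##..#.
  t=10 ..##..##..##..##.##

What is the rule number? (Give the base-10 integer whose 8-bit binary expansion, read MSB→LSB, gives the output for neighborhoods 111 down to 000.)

  ###|#  b7=1 t=0,i=0
  ##.|#  b6=1 t=0,i=1
  #.#|.  b5=0 t=0,i=2
  #..|#  b4=1 t=0,i=11
  .##|.  b3=0 t=0,i=3
  .#.|#  b2=1 t=0,i=6
  ..#|.  b1=0 t=0,i=13
  ...|.  b0=0 t=0,i=12
  bits 11010100 = 212

212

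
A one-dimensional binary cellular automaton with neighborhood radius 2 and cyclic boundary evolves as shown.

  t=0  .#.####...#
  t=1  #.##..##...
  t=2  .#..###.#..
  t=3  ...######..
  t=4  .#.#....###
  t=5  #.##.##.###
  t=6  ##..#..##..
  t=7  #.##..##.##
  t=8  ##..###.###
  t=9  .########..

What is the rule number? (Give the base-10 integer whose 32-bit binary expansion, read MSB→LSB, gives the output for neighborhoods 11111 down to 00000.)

1067273410

  nb #####: next=.  (t=3,i=5, bit31=0)
  nb ####.: next=.  (t=0,i=5, bit30=0)
  nb ###.#: next=#  (t=2,i=6, bit29=1)
  nb ###..: next=#  (t=0,i=6, bit28=1)
  nb ##.##: next=#  (t=5,i=1, bit27=1)
  nb ##.#.: next=#  (t=2,i=7, bit26=1)
  nb ##..#: next=#  (t=1,i=4, bit25=1)
  nb ##...: next=#  (t=0,i=7, bit24=1)
  nb #.###: next=#  (t=0,i=3, bit23=1)
  nb #.##.: next=.  (t=1,i=2, bit22=0)
  nb #.#.#: next=.  (t=0,i=1, bit21=0)
  nb #.#..: next=#  (t=2,i=8, bit20=1)
  nb #..##: next=#  (t=1,i=5, bit19=1)
  nb #..#.: next=#  (t=6,i=3, bit18=1)
  nb #...#: next=.  (t=0,i=8, bit17=0)
  nb #....: next=#  (t=3,i=10, bit16=1)
  nb .####: next=.  (t=0,i=4, bit15=0)
  nb .###.: next=#  (t=2,i=5, bit14=1)
  nb .##.#: next=.  (t=5,i=3, bit13=0)
  nb .##..: next=.  (t=1,i=3, bit12=0)
  nb .#.##: next=#  (t=0,i=2, bit11=1)
  nb .#.#.: next=#  (t=0,i=0, bit10=1)
  nb .#..#: next=.  (t=2,i=2, bit9=0)
  nb .#...: next=.  (t=2,i=9, bit8=0)
  nb ..###: next=#  (t=2,i=4, bit7=1)
  nb ..##.: next=#  (t=1,i=6, bit6=1)
  nb ..#.#: next=.  (t=0,i=10, bit5=0)
  nb ..#..: next=.  (t=2,i=1, bit4=0)
  nb ...##: next=.  (t=3,i=2, bit3=0)
  nb ...#.: next=.  (t=0,i=9, bit2=0)
  nb ....#: next=#  (t=3,i=1, bit1=1)
  nb .....: next=.  (t=3,i=0, bit0=0)
  bits 00111111100111010100110011000010 = 1067273410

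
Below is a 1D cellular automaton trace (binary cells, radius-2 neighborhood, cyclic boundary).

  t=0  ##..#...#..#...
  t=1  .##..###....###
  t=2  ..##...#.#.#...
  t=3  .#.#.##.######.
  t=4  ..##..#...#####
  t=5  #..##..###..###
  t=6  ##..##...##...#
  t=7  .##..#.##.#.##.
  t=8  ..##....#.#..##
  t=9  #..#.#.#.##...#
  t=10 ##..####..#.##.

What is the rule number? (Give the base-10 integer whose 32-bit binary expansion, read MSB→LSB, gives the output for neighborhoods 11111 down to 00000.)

3526571276

  [31] ##### => #  t=3,i=10
  [30] ####. => #  t=3,i=12
  [29] ###.# => .  t=1,i=14
  [28] ###.. => #  t=1,i=7
  [27] ##.## => .  t=1,i=0
  [26] ##.#. => .  t=7,i=9
  [25] ##..# => #  t=0,i=2
  [24] ##... => .  t=1,i=8
  [23] #.### => .  t=3,i=8
  [22] #.##. => .  t=1,i=1
  [21] #.#.# => #  t=2,i=9
  [20] #.#.. => #  t=2,i=11
  [19] #..## => .  t=1,i=4
  [18] #..#. => .  t=0,i=3
  [17] #...# => #  t=0,i=6
  [16] #.... => #  t=1,i=9
  [15] .#### => .  t=3,i=9
  [14] .###. => .  t=1,i=6
  [13] .##.# => #  t=3,i=6
  [12] .##.. => #  t=0,i=1
  [11] .#.## => .  t=3,i=4
  [10] .#.#. => #  t=2,i=8
  [9] .#..# => .  t=0,i=9
  [8] .#... => #  t=0,i=5
  [7] ..### => .  t=1,i=5
  [6] ..##. => .  t=0,i=0
  [5] ..#.# => .  t=2,i=7
  [4] ..#.. => .  t=0,i=4
  [3] ...## => #  t=0,i=14
  [2] ...#. => #  t=0,i=7
  [1] ....# => .  t=1,i=10
  [0] ..... => .  t=2,i=14
  bits 11010010001100110011010100001100 = 3526571276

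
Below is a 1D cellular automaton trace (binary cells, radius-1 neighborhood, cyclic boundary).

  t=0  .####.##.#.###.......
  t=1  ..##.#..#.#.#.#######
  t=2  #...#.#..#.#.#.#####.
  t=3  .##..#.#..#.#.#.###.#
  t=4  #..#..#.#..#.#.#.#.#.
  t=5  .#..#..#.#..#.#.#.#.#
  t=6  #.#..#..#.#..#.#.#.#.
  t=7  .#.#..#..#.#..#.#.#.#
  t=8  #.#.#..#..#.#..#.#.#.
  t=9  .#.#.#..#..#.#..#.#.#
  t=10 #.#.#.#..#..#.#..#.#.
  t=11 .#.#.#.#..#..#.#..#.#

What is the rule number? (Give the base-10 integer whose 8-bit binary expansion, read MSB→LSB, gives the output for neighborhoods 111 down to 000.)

  ###|#  b7=1 t=0,i=2
  ##.|.  b6=0 t=0,i=4
  #.#|#  b5=1 t=0,i=5
  #..|#  b4=1 t=0,i=14
  .##|.  b3=0 t=0,i=1
  .#.|.  b2=0 t=0,i=9
  ..#|.  b1=0 t=0,i=0
  ...|#  b0=1 t=0,i=15
  bits 10110001 = 177

177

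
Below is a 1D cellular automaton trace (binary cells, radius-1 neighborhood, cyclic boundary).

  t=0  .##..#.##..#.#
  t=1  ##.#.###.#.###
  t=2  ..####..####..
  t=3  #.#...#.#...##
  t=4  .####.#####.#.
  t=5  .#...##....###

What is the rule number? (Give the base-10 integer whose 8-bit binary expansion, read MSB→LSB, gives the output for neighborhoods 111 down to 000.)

61

  ### -> .   bit 7 = 0  t=1,i=0
  ##. -> .   bit 6 = 0  t=0,i=2
  #.# -> #   bit 5 = 1  t=0,i=0
  #.. -> #   bit 4 = 1  t=0,i=3
  .## -> #   bit 3 = 1  t=0,i=1
  .#. -> #   bit 2 = 1  t=0,i=5
  ..# -> .   bit 1 = 0  t=0,i=4
  ... -> #   bit 0 = 1  t=2,i=0
  bits 00111101 = 61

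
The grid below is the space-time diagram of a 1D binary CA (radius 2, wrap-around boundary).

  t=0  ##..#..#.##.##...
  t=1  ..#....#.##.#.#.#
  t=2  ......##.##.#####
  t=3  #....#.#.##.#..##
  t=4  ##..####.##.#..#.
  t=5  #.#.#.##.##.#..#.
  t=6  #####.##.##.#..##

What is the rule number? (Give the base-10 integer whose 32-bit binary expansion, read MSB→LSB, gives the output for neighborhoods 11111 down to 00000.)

1945117868

  ##### -> .   bit 31 = 0  t=2,i=14
  ####. -> #   bit 30 = 1  t=2,i=15
  ###.# -> #   bit 29 = 1  t=4,i=7
  ###.. -> #   bit 28 = 1  t=2,i=16
  ##.## -> .   bit 27 = 0  t=0,i=11
  ##.#. -> .   bit 26 = 0  t=1,i=11
  ##..# -> #   bit 25 = 1  t=0,i=2
  ##... -> #   bit 24 = 1  t=0,i=14
  #.### -> #   bit 23 = 1  t=2,i=12
  #.##. -> #   bit 22 = 1  t=0,i=9
  #.#.# -> #   bit 21 = 1  t=1,i=12
  #.#.. -> #   bit 20 = 1  t=1,i=16
  #..## -> .   bit 19 = 0  t=3,i=14
  #..#. -> .   bit 18 = 0  t=0,i=3
  #...# -> .   bit 17 = 0  t=0,i=15
  #.... -> .   bit 16 = 0  t=1,i=4
  .#### -> .   bit 15 = 0  t=2,i=13
  .###. -> .   bit 14 = 0  t=3,i=16
  .##.# -> #   bit 13 = 1  t=0,i=10
  .##.. -> .   bit 12 = 0  t=0,i=1
  .#.## -> .   bit 11 = 0  t=0,i=8
  .#.#. -> #   bit 10 = 1  t=1,i=13
  .#..# -> .   bit 9 = 0  t=0,i=5
  .#... -> .   bit 8 = 0  t=1,i=3
  ..### -> #   bit 7 = 1  t=3,i=15
  ..##. -> .   bit 6 = 0  t=0,i=0
  ..#.# -> #   bit 5 = 1  t=0,i=7
  ..#.. -> .   bit 4 = 0  t=0,i=4
  ...## -> #   bit 3 = 1  t=0,i=16
  ...#. -> #   bit 2 = 1  t=1,i=6
  ....# -> .   bit 1 = 0  t=1,i=5
  ..... -> .   bit 0 = 0  t=2,i=2
  bits 01110011111100000010010010101100 = 1945117868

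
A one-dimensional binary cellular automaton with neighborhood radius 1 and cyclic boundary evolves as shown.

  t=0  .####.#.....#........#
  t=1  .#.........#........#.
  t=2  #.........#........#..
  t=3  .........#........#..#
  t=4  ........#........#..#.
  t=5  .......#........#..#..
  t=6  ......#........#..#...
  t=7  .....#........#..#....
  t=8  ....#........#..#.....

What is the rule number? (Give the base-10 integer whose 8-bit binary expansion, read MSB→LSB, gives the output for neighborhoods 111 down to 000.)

10

  [7] ### => .  t=0,i=2
  [6] ##. => .  t=0,i=4
  [5] #.# => .  t=0,i=0
  [4] #.. => .  t=0,i=7
  [3] .## => #  t=0,i=1
  [2] .#. => .  t=0,i=6
  [1] ..# => #  t=0,i=11
  [0] ... => .  t=0,i=8
  bits 00001010 = 10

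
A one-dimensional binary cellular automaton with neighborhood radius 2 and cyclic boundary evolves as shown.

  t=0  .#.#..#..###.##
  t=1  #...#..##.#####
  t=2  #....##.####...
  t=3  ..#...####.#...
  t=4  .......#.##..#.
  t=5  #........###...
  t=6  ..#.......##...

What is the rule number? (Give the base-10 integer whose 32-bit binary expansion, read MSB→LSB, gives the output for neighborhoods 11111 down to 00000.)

  nb #####: next=.  (t=1,i=12, bit31=0)
  nb ####.: next=.  (t=1,i=14, bit30=0)
  nb ###.#: next=#  (t=0,i=11, bit29=1)
  nb ###..: next=#  (t=1,i=0, bit28=1)
  nb ##.##: next=#  (t=0,i=12, bit27=1)
  nb ##.#.: next=#  (t=0,i=0, bit26=1)
  nb ##..#: next=#  (t=4,i=11, bit25=1)
  nb ##...: next=.  (t=1,i=1, bit24=0)
  nb #.###: next=#  (t=1,i=10, bit23=1)
  nb #.##.: next=#  (t=0,i=13, bit22=1)
  nb #.#.#: next=.  (t=0,i=1, bit21=0)
  nb #.#..: next=.  (t=0,i=3, bit20=0)
  nb #..##: next=#  (t=0,i=8, bit19=1)
  nb #..#.: next=.  (t=0,i=5, bit18=0)
  nb #...#: next=.  (t=1,i=2, bit17=0)
  nb #....: next=#  (t=2,i=2, bit16=1)
  nb .####: next=#  (t=1,i=11, bit15=1)
  nb .###.: next=#  (t=0,i=10, bit14=1)
  nb .##.#: next=#  (t=0,i=14, bit13=1)
  nb .##..: next=#  (t=4,i=10, bit12=1)
  nb .#.##: next=.  (t=4,i=8, bit11=0)
  nb .#.#.: next=.  (t=0,i=2, bit10=0)
  nb .#..#: next=#  (t=0,i=4, bit9=1)
  nb .#...: next=.  (t=2,i=1, bit8=0)
  nb ..###: next=.  (t=0,i=9, bit7=0)
  nb ..##.: next=.  (t=1,i=7, bit6=0)
  nb ..#.#: next=.  (t=4,i=7, bit5=0)
  nb ..#..: next=.  (t=0,i=6, bit4=0)
  nb ...##: next=.  (t=2,i=4, bit3=0)
  nb ...#.: next=.  (t=1,i=3, bit2=0)
  nb ....#: next=.  (t=2,i=3, bit1=0)
  nb .....: next=.  (t=3,i=14, bit0=0)
  bits 00111110110010011111001000000000 = 1053422080

1053422080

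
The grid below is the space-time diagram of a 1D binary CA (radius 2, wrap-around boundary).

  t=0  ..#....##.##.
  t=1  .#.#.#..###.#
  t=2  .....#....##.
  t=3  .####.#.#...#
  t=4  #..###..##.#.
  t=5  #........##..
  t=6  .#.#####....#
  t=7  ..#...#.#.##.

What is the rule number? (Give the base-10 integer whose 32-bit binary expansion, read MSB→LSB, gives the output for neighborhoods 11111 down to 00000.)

1834232071

  [31] ##### => .  t=6,i=5
  [30] ####. => #  t=3,i=3
  [29] ###.# => #  t=1,i=10
  [28] ###.. => .  t=4,i=5
  [27] ##.## => #  t=0,i=9
  [26] ##.#. => #  t=1,i=11
  [25] ##..# => .  t=4,i=6
  [24] ##... => #  t=0,i=12
  [23] #.### => .  t=3,i=1
  [22] #.##. => #  t=0,i=10
  [21] #.#.# => .  t=1,i=1
  [20] #.#.. => #  t=1,i=5
  [19] #..## => .  t=1,i=7
  [18] #..#. => #  t=5,i=12
  [17] #...# => .  t=0,i=0
  [16] #.... => .  t=0,i=4
  [15] .#### => .  t=3,i=2
  [14] .###. => .  t=1,i=9
  [13] .##.# => #  t=0,i=8
  [12] .##.. => .  t=0,i=11
  [11] .#.## => #  t=3,i=0
  [10] .#.#. => .  t=1,i=0
  [9] .#..# => .  t=1,i=6
  [8] .#... => #  t=0,i=3
  [7] ..### => .  t=1,i=8
  [6] ..##. => .  t=0,i=7
  [5] ..#.# => .  t=3,i=12
  [4] ..#.. => .  t=0,i=2
  [3] ...## => .  t=0,i=6
  [2] ...#. => #  t=0,i=1
  [1] ....# => #  t=0,i=5
  [0] ..... => #  t=2,i=1
  bits 01101101010101000010100100000111 = 1834232071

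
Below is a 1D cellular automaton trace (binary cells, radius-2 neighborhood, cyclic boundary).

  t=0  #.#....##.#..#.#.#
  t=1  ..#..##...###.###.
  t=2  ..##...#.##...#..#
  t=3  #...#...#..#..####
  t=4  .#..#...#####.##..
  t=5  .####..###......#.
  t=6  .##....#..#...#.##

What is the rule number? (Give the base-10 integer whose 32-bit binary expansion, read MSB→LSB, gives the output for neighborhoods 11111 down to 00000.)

  nb #####: next=.  (t=3,i=16, bit31=0)
  nb ####.: next=.  (t=3,i=17, bit30=0)
  nb ###.#: next=.  (t=1,i=12, bit29=0)
  nb ###..: next=.  (t=1,i=16, bit28=0)
  nb ##.##: next=.  (t=1,i=13, bit27=0)
  nb ##.#.: next=.  (t=0,i=1, bit26=0)
  nb ##..#: next=.  (t=5,i=5, bit25=0)
  nb ##...: next=#  (t=1,i=7, bit24=1)
  nb #.###: next=#  (t=1,i=14, bit23=1)
  nb #.##.: next=.  (t=0,i=17, bit22=0)
  nb #.#.#: next=#  (t=0,i=15, bit21=1)
  nb #.#..: next=#  (t=0,i=2, bit20=1)
  nb #..##: next=.  (t=1,i=4, bit19=0)
  nb #..#.: next=#  (t=0,i=12, bit18=1)
  nb #...#: next=.  (t=1,i=0, bit17=0)
  nb #....: next=.  (t=0,i=4, bit16=0)
  nb .####: next=#  (t=3,i=15, bit15=1)
  nb .###.: next=.  (t=1,i=11, bit14=0)
  nb .##.#: next=.  (t=0,i=0, bit13=0)
  nb .##..: next=.  (t=1,i=6, bit12=0)
  nb .#.##: next=#  (t=0,i=16, bit11=1)
  nb .#.#.: next=#  (t=0,i=14, bit10=1)
  nb .#..#: next=#  (t=0,i=11, bit9=1)
  nb .#...: next=.  (t=0,i=3, bit8=0)
  nb ..###: next=#  (t=1,i=10, bit7=1)
  nb ..##.: next=.  (t=0,i=7, bit6=0)
  nb ..#.#: next=.  (t=0,i=13, bit5=0)
  nb ..#..: next=#  (t=1,i=2, bit4=1)
  nb ...##: next=#  (t=0,i=6, bit3=1)
  nb ...#.: next=.  (t=1,i=1, bit2=0)
  nb ....#: next=#  (t=0,i=5, bit1=1)
  nb .....: next=.  (t=5,i=12, bit0=0)
  bits 00000001101101001000111010011010 = 28610202

28610202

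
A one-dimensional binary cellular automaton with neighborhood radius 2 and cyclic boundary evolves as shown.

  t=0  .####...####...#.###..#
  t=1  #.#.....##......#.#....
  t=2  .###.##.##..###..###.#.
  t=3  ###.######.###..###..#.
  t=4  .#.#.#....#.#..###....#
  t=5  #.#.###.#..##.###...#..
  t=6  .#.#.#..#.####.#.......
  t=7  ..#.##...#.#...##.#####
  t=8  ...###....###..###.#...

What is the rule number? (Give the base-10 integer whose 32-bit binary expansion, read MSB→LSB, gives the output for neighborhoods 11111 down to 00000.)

140049859

  [31] ##### => .  t=3,i=6
  [30] ####. => .  t=0,i=3
  [29] ###.# => .  t=2,i=3
  [28] ###.. => .  t=0,i=4
  [27] ##.## => #  t=2,i=4
  [26] ##.#. => .  t=2,i=20
  [25] ##..# => .  t=0,i=20
  [24] ##... => .  t=0,i=5
  [23] #.### => .  t=0,i=1
  [22] #.##. => #  t=2,i=5
  [21] #.#.# => .  t=4,i=1
  [20] #.#.. => #  t=1,i=2
  [19] #..## => #  t=2,i=0
  [18] #..#. => .  t=0,i=21
  [17] #...# => .  t=0,i=6
  [16] #.... => .  t=1,i=4
  [15] .#### => #  t=0,i=2
  [14] .###. => #  t=0,i=18
  [13] .##.# => #  t=2,i=6
  [12] .##.. => #  t=1,i=9
  [11] .#.## => #  t=0,i=0
  [10] .#.#. => #  t=1,i=1
  [9] .#..# => .  t=2,i=22
  [8] .#... => #  t=1,i=3
  [7] ..### => #  t=0,i=8
  [6] ..##. => #  t=1,i=8
  [5] ..#.# => .  t=0,i=15
  [4] ..#.. => .  t=5,i=20
  [3] ...## => .  t=0,i=7
  [2] ...#. => .  t=0,i=14
  [1] ....# => #  t=1,i=6
  [0] ..... => #  t=1,i=5
  bits 00001000010110001111110111000011 = 140049859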